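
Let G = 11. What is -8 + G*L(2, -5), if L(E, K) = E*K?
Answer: -118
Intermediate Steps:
-8 + G*L(2, -5) = -8 + 11*(2*(-5)) = -8 + 11*(-10) = -8 - 110 = -118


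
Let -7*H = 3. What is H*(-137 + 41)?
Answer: 288/7 ≈ 41.143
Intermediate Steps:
H = -3/7 (H = -1/7*3 = -3/7 ≈ -0.42857)
H*(-137 + 41) = -3*(-137 + 41)/7 = -3/7*(-96) = 288/7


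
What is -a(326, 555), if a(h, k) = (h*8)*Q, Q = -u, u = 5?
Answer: 13040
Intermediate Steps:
Q = -5 (Q = -1*5 = -5)
a(h, k) = -40*h (a(h, k) = (h*8)*(-5) = (8*h)*(-5) = -40*h)
-a(326, 555) = -(-40)*326 = -1*(-13040) = 13040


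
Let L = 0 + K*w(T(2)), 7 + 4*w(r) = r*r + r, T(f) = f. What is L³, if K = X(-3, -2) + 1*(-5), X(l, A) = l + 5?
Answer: 27/64 ≈ 0.42188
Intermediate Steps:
X(l, A) = 5 + l
w(r) = -7/4 + r/4 + r²/4 (w(r) = -7/4 + (r*r + r)/4 = -7/4 + (r² + r)/4 = -7/4 + (r + r²)/4 = -7/4 + (r/4 + r²/4) = -7/4 + r/4 + r²/4)
K = -3 (K = (5 - 3) + 1*(-5) = 2 - 5 = -3)
L = ¾ (L = 0 - 3*(-7/4 + (¼)*2 + (¼)*2²) = 0 - 3*(-7/4 + ½ + (¼)*4) = 0 - 3*(-7/4 + ½ + 1) = 0 - 3*(-¼) = 0 + ¾ = ¾ ≈ 0.75000)
L³ = (¾)³ = 27/64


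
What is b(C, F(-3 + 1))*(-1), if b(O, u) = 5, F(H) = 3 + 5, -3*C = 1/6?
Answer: -5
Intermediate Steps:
C = -1/18 (C = -⅓/6 = -⅓*⅙ = -1/18 ≈ -0.055556)
F(H) = 8
b(C, F(-3 + 1))*(-1) = 5*(-1) = -5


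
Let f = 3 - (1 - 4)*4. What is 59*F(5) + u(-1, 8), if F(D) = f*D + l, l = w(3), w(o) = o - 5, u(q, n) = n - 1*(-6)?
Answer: 4321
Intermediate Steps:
u(q, n) = 6 + n (u(q, n) = n + 6 = 6 + n)
w(o) = -5 + o
f = 15 (f = 3 - (-3)*4 = 3 - 1*(-12) = 3 + 12 = 15)
l = -2 (l = -5 + 3 = -2)
F(D) = -2 + 15*D (F(D) = 15*D - 2 = -2 + 15*D)
59*F(5) + u(-1, 8) = 59*(-2 + 15*5) + (6 + 8) = 59*(-2 + 75) + 14 = 59*73 + 14 = 4307 + 14 = 4321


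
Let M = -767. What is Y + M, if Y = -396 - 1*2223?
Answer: -3386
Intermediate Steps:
Y = -2619 (Y = -396 - 2223 = -2619)
Y + M = -2619 - 767 = -3386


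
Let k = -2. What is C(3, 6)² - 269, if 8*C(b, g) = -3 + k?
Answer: -17191/64 ≈ -268.61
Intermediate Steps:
C(b, g) = -5/8 (C(b, g) = (-3 - 2)/8 = (⅛)*(-5) = -5/8)
C(3, 6)² - 269 = (-5/8)² - 269 = 25/64 - 269 = -17191/64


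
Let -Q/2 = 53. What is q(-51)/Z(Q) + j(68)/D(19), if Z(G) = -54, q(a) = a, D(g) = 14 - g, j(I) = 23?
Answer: -329/90 ≈ -3.6556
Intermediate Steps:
Q = -106 (Q = -2*53 = -106)
q(-51)/Z(Q) + j(68)/D(19) = -51/(-54) + 23/(14 - 1*19) = -51*(-1/54) + 23/(14 - 19) = 17/18 + 23/(-5) = 17/18 + 23*(-⅕) = 17/18 - 23/5 = -329/90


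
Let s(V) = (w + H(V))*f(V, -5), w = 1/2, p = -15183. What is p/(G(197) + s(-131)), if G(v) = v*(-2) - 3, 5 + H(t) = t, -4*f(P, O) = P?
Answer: 121464/38677 ≈ 3.1405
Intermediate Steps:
f(P, O) = -P/4
H(t) = -5 + t
w = ½ ≈ 0.50000
G(v) = -3 - 2*v (G(v) = -2*v - 3 = -3 - 2*v)
s(V) = -V*(-9/2 + V)/4 (s(V) = (½ + (-5 + V))*(-V/4) = (-9/2 + V)*(-V/4) = -V*(-9/2 + V)/4)
p/(G(197) + s(-131)) = -15183/((-3 - 2*197) + (⅛)*(-131)*(9 - 2*(-131))) = -15183/((-3 - 394) + (⅛)*(-131)*(9 + 262)) = -15183/(-397 + (⅛)*(-131)*271) = -15183/(-397 - 35501/8) = -15183/(-38677/8) = -15183*(-8/38677) = 121464/38677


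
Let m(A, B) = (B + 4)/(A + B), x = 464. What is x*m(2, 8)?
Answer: 2784/5 ≈ 556.80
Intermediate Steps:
m(A, B) = (4 + B)/(A + B)
x*m(2, 8) = 464*((4 + 8)/(2 + 8)) = 464*(12/10) = 464*((⅒)*12) = 464*(6/5) = 2784/5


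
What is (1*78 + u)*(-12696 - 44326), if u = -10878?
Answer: 615837600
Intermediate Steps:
(1*78 + u)*(-12696 - 44326) = (1*78 - 10878)*(-12696 - 44326) = (78 - 10878)*(-57022) = -10800*(-57022) = 615837600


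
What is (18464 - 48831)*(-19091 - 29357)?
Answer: 1471220416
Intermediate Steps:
(18464 - 48831)*(-19091 - 29357) = -30367*(-48448) = 1471220416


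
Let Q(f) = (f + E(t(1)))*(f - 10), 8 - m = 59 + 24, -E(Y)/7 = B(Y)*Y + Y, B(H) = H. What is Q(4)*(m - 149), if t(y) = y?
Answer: -13440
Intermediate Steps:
E(Y) = -7*Y - 7*Y² (E(Y) = -7*(Y*Y + Y) = -7*(Y² + Y) = -7*(Y + Y²) = -7*Y - 7*Y²)
m = -75 (m = 8 - (59 + 24) = 8 - 1*83 = 8 - 83 = -75)
Q(f) = (-14 + f)*(-10 + f) (Q(f) = (f - 7*1*(1 + 1))*(f - 10) = (f - 7*1*2)*(-10 + f) = (f - 14)*(-10 + f) = (-14 + f)*(-10 + f))
Q(4)*(m - 149) = (140 + 4² - 24*4)*(-75 - 149) = (140 + 16 - 96)*(-224) = 60*(-224) = -13440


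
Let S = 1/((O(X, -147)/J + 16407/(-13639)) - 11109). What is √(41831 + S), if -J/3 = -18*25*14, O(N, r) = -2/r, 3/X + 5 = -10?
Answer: √1853555419098986089010006478949301/210500758357061 ≈ 204.53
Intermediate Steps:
X = -⅕ (X = 3/(-5 - 10) = 3/(-15) = 3*(-1/15) = -⅕ ≈ -0.20000)
J = 18900 (J = -3*(-18*25)*14 = -(-1350)*14 = -3*(-6300) = 18900)
S = -18946616850/210500758357061 (S = 1/((-2/(-147)/18900 + 16407/(-13639)) - 11109) = 1/((-2*(-1/147)*(1/18900) + 16407*(-1/13639)) - 11109) = 1/(((2/147)*(1/18900) - 16407/13639) - 11109) = 1/((1/1389150 - 16407/13639) - 11109) = 1/(-22791770411/18946616850 - 11109) = 1/(-210500758357061/18946616850) = -18946616850/210500758357061 ≈ -9.0007e-5)
√(41831 + S) = √(41831 - 18946616850/210500758357061) = √(8805457203887601841/210500758357061) = √1853555419098986089010006478949301/210500758357061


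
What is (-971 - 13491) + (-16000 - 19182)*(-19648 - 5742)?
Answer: 893256518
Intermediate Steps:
(-971 - 13491) + (-16000 - 19182)*(-19648 - 5742) = -14462 - 35182*(-25390) = -14462 + 893270980 = 893256518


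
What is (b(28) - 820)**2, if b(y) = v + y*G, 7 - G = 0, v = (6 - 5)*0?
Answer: 389376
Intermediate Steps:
v = 0 (v = 1*0 = 0)
G = 7 (G = 7 - 1*0 = 7 + 0 = 7)
b(y) = 7*y (b(y) = 0 + y*7 = 0 + 7*y = 7*y)
(b(28) - 820)**2 = (7*28 - 820)**2 = (196 - 820)**2 = (-624)**2 = 389376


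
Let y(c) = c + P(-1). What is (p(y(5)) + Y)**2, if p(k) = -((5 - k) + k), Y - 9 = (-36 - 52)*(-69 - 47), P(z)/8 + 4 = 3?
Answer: 104284944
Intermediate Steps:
P(z) = -8 (P(z) = -32 + 8*3 = -32 + 24 = -8)
Y = 10217 (Y = 9 + (-36 - 52)*(-69 - 47) = 9 - 88*(-116) = 9 + 10208 = 10217)
y(c) = -8 + c (y(c) = c - 8 = -8 + c)
p(k) = -5 (p(k) = -1*5 = -5)
(p(y(5)) + Y)**2 = (-5 + 10217)**2 = 10212**2 = 104284944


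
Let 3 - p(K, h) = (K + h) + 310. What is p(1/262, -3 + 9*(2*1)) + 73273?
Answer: 19113161/262 ≈ 72951.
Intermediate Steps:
p(K, h) = -307 - K - h (p(K, h) = 3 - ((K + h) + 310) = 3 - (310 + K + h) = 3 + (-310 - K - h) = -307 - K - h)
p(1/262, -3 + 9*(2*1)) + 73273 = (-307 - 1/262 - (-3 + 9*(2*1))) + 73273 = (-307 - 1*1/262 - (-3 + 9*2)) + 73273 = (-307 - 1/262 - (-3 + 18)) + 73273 = (-307 - 1/262 - 1*15) + 73273 = (-307 - 1/262 - 15) + 73273 = -84365/262 + 73273 = 19113161/262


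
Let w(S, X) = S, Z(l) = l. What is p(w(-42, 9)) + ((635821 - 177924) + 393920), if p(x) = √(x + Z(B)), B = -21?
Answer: 851817 + 3*I*√7 ≈ 8.5182e+5 + 7.9373*I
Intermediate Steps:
p(x) = √(-21 + x) (p(x) = √(x - 21) = √(-21 + x))
p(w(-42, 9)) + ((635821 - 177924) + 393920) = √(-21 - 42) + ((635821 - 177924) + 393920) = √(-63) + (457897 + 393920) = 3*I*√7 + 851817 = 851817 + 3*I*√7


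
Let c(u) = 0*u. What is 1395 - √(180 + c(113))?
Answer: 1395 - 6*√5 ≈ 1381.6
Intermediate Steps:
c(u) = 0
1395 - √(180 + c(113)) = 1395 - √(180 + 0) = 1395 - √180 = 1395 - 6*√5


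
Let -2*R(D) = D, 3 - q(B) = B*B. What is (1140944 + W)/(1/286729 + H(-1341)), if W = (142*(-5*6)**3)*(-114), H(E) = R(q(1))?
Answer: -15706188267022/35841 ≈ -4.3822e+8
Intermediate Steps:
q(B) = 3 - B**2 (q(B) = 3 - B*B = 3 - B**2)
R(D) = -D/2
H(E) = -1 (H(E) = -(3 - 1*1**2)/2 = -(3 - 1*1)/2 = -(3 - 1)/2 = -1/2*2 = -1)
W = 437076000 (W = (142*(-30)**3)*(-114) = (142*(-27000))*(-114) = -3834000*(-114) = 437076000)
(1140944 + W)/(1/286729 + H(-1341)) = (1140944 + 437076000)/(1/286729 - 1) = 438216944/(1/286729 - 1) = 438216944/(-286728/286729) = 438216944*(-286729/286728) = -15706188267022/35841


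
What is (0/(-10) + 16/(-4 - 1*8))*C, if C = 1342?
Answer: -5368/3 ≈ -1789.3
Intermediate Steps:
(0/(-10) + 16/(-4 - 1*8))*C = (0/(-10) + 16/(-4 - 1*8))*1342 = (0*(-1/10) + 16/(-4 - 8))*1342 = (0 + 16/(-12))*1342 = (0 + 16*(-1/12))*1342 = (0 - 4/3)*1342 = -4/3*1342 = -5368/3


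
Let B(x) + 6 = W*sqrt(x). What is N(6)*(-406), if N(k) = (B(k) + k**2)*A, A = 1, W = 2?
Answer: -12180 - 812*sqrt(6) ≈ -14169.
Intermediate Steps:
B(x) = -6 + 2*sqrt(x)
N(k) = -6 + k**2 + 2*sqrt(k) (N(k) = ((-6 + 2*sqrt(k)) + k**2)*1 = (-6 + k**2 + 2*sqrt(k))*1 = -6 + k**2 + 2*sqrt(k))
N(6)*(-406) = (-6 + 6**2 + 2*sqrt(6))*(-406) = (-6 + 36 + 2*sqrt(6))*(-406) = (30 + 2*sqrt(6))*(-406) = -12180 - 812*sqrt(6)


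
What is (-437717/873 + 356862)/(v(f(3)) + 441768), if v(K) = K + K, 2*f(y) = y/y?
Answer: 311102809/385664337 ≈ 0.80667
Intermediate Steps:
f(y) = ½ (f(y) = (y/y)/2 = (½)*1 = ½)
v(K) = 2*K
(-437717/873 + 356862)/(v(f(3)) + 441768) = (-437717/873 + 356862)/(2*(½) + 441768) = (-437717*1/873 + 356862)/(1 + 441768) = (-437717/873 + 356862)/441769 = (311102809/873)*(1/441769) = 311102809/385664337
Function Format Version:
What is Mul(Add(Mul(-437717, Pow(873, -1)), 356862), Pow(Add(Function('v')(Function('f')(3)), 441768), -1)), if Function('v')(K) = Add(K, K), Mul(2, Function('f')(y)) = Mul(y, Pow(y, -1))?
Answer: Rational(311102809, 385664337) ≈ 0.80667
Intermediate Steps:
Function('f')(y) = Rational(1, 2) (Function('f')(y) = Mul(Rational(1, 2), Mul(y, Pow(y, -1))) = Mul(Rational(1, 2), 1) = Rational(1, 2))
Function('v')(K) = Mul(2, K)
Mul(Add(Mul(-437717, Pow(873, -1)), 356862), Pow(Add(Function('v')(Function('f')(3)), 441768), -1)) = Mul(Add(Mul(-437717, Pow(873, -1)), 356862), Pow(Add(Mul(2, Rational(1, 2)), 441768), -1)) = Mul(Add(Mul(-437717, Rational(1, 873)), 356862), Pow(Add(1, 441768), -1)) = Mul(Add(Rational(-437717, 873), 356862), Pow(441769, -1)) = Mul(Rational(311102809, 873), Rational(1, 441769)) = Rational(311102809, 385664337)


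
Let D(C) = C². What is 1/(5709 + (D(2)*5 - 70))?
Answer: 1/5659 ≈ 0.00017671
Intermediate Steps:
1/(5709 + (D(2)*5 - 70)) = 1/(5709 + (2²*5 - 70)) = 1/(5709 + (4*5 - 70)) = 1/(5709 + (20 - 70)) = 1/(5709 - 50) = 1/5659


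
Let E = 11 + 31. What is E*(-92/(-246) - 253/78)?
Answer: -64239/533 ≈ -120.52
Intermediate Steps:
E = 42
E*(-92/(-246) - 253/78) = 42*(-92/(-246) - 253/78) = 42*(-92*(-1/246) - 253*1/78) = 42*(46/123 - 253/78) = 42*(-3059/1066) = -64239/533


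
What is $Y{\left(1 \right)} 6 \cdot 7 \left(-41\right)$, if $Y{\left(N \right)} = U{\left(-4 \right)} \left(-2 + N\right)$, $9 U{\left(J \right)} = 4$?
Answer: $\frac{2296}{3} \approx 765.33$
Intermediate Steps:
$U{\left(J \right)} = \frac{4}{9}$ ($U{\left(J \right)} = \frac{1}{9} \cdot 4 = \frac{4}{9}$)
$Y{\left(N \right)} = - \frac{8}{9} + \frac{4 N}{9}$ ($Y{\left(N \right)} = \frac{4 \left(-2 + N\right)}{9} = - \frac{8}{9} + \frac{4 N}{9}$)
$Y{\left(1 \right)} 6 \cdot 7 \left(-41\right) = \left(- \frac{8}{9} + \frac{4}{9} \cdot 1\right) 6 \cdot 7 \left(-41\right) = \left(- \frac{8}{9} + \frac{4}{9}\right) 42 \left(-41\right) = \left(- \frac{4}{9}\right) 42 \left(-41\right) = \left(- \frac{56}{3}\right) \left(-41\right) = \frac{2296}{3}$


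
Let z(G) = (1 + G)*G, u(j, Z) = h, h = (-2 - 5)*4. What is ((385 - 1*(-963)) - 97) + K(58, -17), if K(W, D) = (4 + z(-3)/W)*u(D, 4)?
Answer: 32947/29 ≈ 1136.1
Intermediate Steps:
h = -28 (h = -7*4 = -28)
u(j, Z) = -28
z(G) = G*(1 + G)
K(W, D) = -112 - 168/W (K(W, D) = (4 + (-3*(1 - 3))/W)*(-28) = (4 + (-3*(-2))/W)*(-28) = (4 + 6/W)*(-28) = -112 - 168/W)
((385 - 1*(-963)) - 97) + K(58, -17) = ((385 - 1*(-963)) - 97) + (-112 - 168/58) = ((385 + 963) - 97) + (-112 - 168*1/58) = (1348 - 97) + (-112 - 84/29) = 1251 - 3332/29 = 32947/29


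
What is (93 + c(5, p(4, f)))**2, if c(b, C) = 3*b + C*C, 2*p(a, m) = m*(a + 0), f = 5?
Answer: 43264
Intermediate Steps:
p(a, m) = a*m/2 (p(a, m) = (m*(a + 0))/2 = (m*a)/2 = (a*m)/2 = a*m/2)
c(b, C) = C**2 + 3*b (c(b, C) = 3*b + C**2 = C**2 + 3*b)
(93 + c(5, p(4, f)))**2 = (93 + (((1/2)*4*5)**2 + 3*5))**2 = (93 + (10**2 + 15))**2 = (93 + (100 + 15))**2 = (93 + 115)**2 = 208**2 = 43264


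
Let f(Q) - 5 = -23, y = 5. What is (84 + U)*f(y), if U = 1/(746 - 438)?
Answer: -232857/154 ≈ -1512.1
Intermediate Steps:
f(Q) = -18 (f(Q) = 5 - 23 = -18)
U = 1/308 ≈ 0.0032468
(84 + U)*f(y) = (84 + 1/308)*(-18) = (25873/308)*(-18) = -232857/154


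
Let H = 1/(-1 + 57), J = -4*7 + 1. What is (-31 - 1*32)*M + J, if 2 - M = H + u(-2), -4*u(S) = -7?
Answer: -333/8 ≈ -41.625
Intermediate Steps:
J = -27 (J = -28 + 1 = -27)
u(S) = 7/4 (u(S) = -¼*(-7) = 7/4)
H = 1/56 ≈ 0.017857
M = 13/56 (M = 2 - (1/56 + 7/4) = 2 - 1*99/56 = 2 - 99/56 = 13/56 ≈ 0.23214)
(-31 - 1*32)*M + J = (-31 - 1*32)*(13/56) - 27 = (-31 - 32)*(13/56) - 27 = -63*13/56 - 27 = -117/8 - 27 = -333/8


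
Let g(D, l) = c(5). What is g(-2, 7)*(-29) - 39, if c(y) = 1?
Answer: -68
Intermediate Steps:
g(D, l) = 1
g(-2, 7)*(-29) - 39 = 1*(-29) - 39 = -29 - 39 = -68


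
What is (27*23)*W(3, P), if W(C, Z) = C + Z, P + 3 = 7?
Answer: 4347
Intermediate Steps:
P = 4 (P = -3 + 7 = 4)
(27*23)*W(3, P) = (27*23)*(3 + 4) = 621*7 = 4347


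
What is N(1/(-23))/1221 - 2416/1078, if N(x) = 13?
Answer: -133451/59829 ≈ -2.2305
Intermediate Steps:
N(1/(-23))/1221 - 2416/1078 = 13/1221 - 2416/1078 = 13*(1/1221) - 2416*1/1078 = 13/1221 - 1208/539 = -133451/59829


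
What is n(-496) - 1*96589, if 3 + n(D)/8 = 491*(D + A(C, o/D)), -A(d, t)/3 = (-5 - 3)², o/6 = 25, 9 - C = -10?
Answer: -2799077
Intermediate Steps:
C = 19 (C = 9 - 1*(-10) = 9 + 10 = 19)
o = 150 (o = 6*25 = 150)
A(d, t) = -192 (A(d, t) = -3*(-5 - 3)² = -3*(-8)² = -3*64 = -192)
n(D) = -754200 + 3928*D (n(D) = -24 + 8*(491*(D - 192)) = -24 + 8*(491*(-192 + D)) = -24 + 8*(-94272 + 491*D) = -24 + (-754176 + 3928*D) = -754200 + 3928*D)
n(-496) - 1*96589 = (-754200 + 3928*(-496)) - 1*96589 = (-754200 - 1948288) - 96589 = -2702488 - 96589 = -2799077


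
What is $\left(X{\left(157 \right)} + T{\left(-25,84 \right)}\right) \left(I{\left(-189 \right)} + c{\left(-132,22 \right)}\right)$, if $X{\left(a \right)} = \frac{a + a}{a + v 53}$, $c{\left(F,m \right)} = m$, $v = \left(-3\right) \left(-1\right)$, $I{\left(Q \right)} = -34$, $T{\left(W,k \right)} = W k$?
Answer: $\frac{1989858}{79} \approx 25188.0$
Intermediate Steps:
$v = 3$
$X{\left(a \right)} = \frac{2 a}{159 + a}$ ($X{\left(a \right)} = \frac{a + a}{a + 3 \cdot 53} = \frac{2 a}{a + 159} = \frac{2 a}{159 + a}$)
$\left(X{\left(157 \right)} + T{\left(-25,84 \right)}\right) \left(I{\left(-189 \right)} + c{\left(-132,22 \right)}\right) = \left(2 \cdot 157 \frac{1}{159 + 157} - 2100\right) \left(-34 + 22\right) = \left(2 \cdot 157 \cdot \frac{1}{316} - 2100\right) \left(-12\right) = \left(\frac{157}{158} - 2100\right) \left(-12\right) = \left(- \frac{331643}{158}\right) \left(-12\right) = \frac{1989858}{79}$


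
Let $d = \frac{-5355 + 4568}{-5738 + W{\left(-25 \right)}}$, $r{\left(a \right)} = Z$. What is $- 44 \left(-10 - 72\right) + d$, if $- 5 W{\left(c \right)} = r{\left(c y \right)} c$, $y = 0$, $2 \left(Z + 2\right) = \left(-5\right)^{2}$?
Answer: $\frac{41028142}{11371} \approx 3608.1$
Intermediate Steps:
$Z = \frac{21}{2}$ ($Z = -2 + \frac{\left(-5\right)^{2}}{2} = -2 + \frac{1}{2} \cdot 25 = -2 + \frac{25}{2} = \frac{21}{2} \approx 10.5$)
$r{\left(a \right)} = \frac{21}{2}$
$W{\left(c \right)} = - \frac{21 c}{10}$ ($W{\left(c \right)} = - \frac{\frac{21}{2} c}{5} = - \frac{21 c}{10}$)
$d = \frac{1574}{11371}$ ($d = \frac{-5355 + 4568}{-5738 - - \frac{105}{2}} = - \frac{787}{-5738 + \frac{105}{2}} = - \frac{787}{- \frac{11371}{2}} = \left(-787\right) \left(- \frac{2}{11371}\right) = \frac{1574}{11371} \approx 0.13842$)
$- 44 \left(-10 - 72\right) + d = - 44 \left(-10 - 72\right) + \frac{1574}{11371} = \left(-44\right) \left(-82\right) + \frac{1574}{11371} = 3608 + \frac{1574}{11371} = \frac{41028142}{11371}$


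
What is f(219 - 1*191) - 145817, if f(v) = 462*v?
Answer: -132881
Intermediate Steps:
f(219 - 1*191) - 145817 = 462*(219 - 1*191) - 145817 = 462*(219 - 191) - 145817 = 462*28 - 145817 = 12936 - 145817 = -132881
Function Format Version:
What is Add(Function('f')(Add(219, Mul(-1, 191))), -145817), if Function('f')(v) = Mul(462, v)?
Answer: -132881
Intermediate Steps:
Add(Function('f')(Add(219, Mul(-1, 191))), -145817) = Add(Mul(462, Add(219, Mul(-1, 191))), -145817) = Add(Mul(462, Add(219, -191)), -145817) = Add(Mul(462, 28), -145817) = Add(12936, -145817) = -132881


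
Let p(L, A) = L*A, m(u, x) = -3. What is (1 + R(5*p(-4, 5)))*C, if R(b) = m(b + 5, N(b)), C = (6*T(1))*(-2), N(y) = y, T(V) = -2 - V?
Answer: -72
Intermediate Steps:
p(L, A) = A*L
C = 36 (C = (6*(-2 - 1*1))*(-2) = (6*(-2 - 1))*(-2) = (6*(-3))*(-2) = -18*(-2) = 36)
R(b) = -3
(1 + R(5*p(-4, 5)))*C = (1 - 3)*36 = -2*36 = -72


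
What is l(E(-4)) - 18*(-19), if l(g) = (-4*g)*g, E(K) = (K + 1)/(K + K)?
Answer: 5463/16 ≈ 341.44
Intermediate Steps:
E(K) = (1 + K)/(2*K) (E(K) = (1 + K)/((2*K)) = (1 + K)*(1/(2*K)) = (1 + K)/(2*K))
l(g) = -4*g²
l(E(-4)) - 18*(-19) = -4*(1 - 4)²/64 - 18*(-19) = -4*((½)*(-¼)*(-3))² + 342 = -4*(3/8)² + 342 = -4*9/64 + 342 = -9/16 + 342 = 5463/16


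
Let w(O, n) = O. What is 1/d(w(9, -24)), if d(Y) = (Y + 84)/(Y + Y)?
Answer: 6/31 ≈ 0.19355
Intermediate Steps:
d(Y) = (84 + Y)/(2*Y) (d(Y) = (84 + Y)/((2*Y)) = (84 + Y)*(1/(2*Y)) = (84 + Y)/(2*Y))
1/d(w(9, -24)) = 1/((½)*(84 + 9)/9) = 1/((½)*(⅑)*93) = 1/(31/6) = 6/31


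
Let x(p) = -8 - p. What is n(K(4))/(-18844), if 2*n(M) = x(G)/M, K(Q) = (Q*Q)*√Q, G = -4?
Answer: 1/301504 ≈ 3.3167e-6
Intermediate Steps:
K(Q) = Q^(5/2) (K(Q) = Q²*√Q = Q^(5/2))
n(M) = -2/M (n(M) = ((-8 - 1*(-4))/M)/2 = ((-8 + 4)/M)/2 = (-4/M)/2 = -2/M)
n(K(4))/(-18844) = -2/(4^(5/2))/(-18844) = -2/32*(-1/18844) = -2*1/32*(-1/18844) = -1/16*(-1/18844) = 1/301504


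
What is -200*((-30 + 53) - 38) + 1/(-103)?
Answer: 308999/103 ≈ 3000.0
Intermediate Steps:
-200*((-30 + 53) - 38) + 1/(-103) = -200*(23 - 38) - 1/103 = -200*(-15) - 1/103 = 3000 - 1/103 = 308999/103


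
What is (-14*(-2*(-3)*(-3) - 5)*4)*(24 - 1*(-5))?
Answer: 37352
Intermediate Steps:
(-14*(-2*(-3)*(-3) - 5)*4)*(24 - 1*(-5)) = (-14*(6*(-3) - 5)*4)*(24 + 5) = -14*(-18 - 5)*4*29 = -(-322)*4*29 = -14*(-92)*29 = 1288*29 = 37352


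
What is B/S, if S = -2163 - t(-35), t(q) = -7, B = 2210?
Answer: -1105/1078 ≈ -1.0250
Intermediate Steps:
S = -2156 (S = -2163 - 1*(-7) = -2163 + 7 = -2156)
B/S = 2210/(-2156) = 2210*(-1/2156) = -1105/1078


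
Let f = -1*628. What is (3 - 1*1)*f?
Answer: -1256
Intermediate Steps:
f = -628
(3 - 1*1)*f = (3 - 1*1)*(-628) = (3 - 1)*(-628) = 2*(-628) = -1256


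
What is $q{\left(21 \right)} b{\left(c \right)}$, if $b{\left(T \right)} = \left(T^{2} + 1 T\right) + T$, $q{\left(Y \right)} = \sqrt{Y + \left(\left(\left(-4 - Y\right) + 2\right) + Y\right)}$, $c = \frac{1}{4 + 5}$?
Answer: $\frac{19 \sqrt{19}}{81} \approx 1.0225$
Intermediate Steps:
$c = \frac{1}{9} \approx 0.11111$
$q{\left(Y \right)} = \sqrt{-2 + Y}$ ($q{\left(Y \right)} = \sqrt{Y + \left(\left(-2 - Y\right) + Y\right)} = \sqrt{Y - 2} = \sqrt{-2 + Y}$)
$b{\left(T \right)} = T^{2} + 2 T$ ($b{\left(T \right)} = \left(T^{2} + T\right) + T = \left(T + T^{2}\right) + T = T^{2} + 2 T$)
$q{\left(21 \right)} b{\left(c \right)} = \sqrt{-2 + 21} \frac{2 + \frac{1}{9}}{9} = \sqrt{19} \cdot \frac{1}{9} \cdot \frac{19}{9} = \sqrt{19} \cdot \frac{19}{81} = \frac{19 \sqrt{19}}{81}$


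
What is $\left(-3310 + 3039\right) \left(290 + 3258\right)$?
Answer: $-961508$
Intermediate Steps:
$\left(-3310 + 3039\right) \left(290 + 3258\right) = \left(-271\right) 3548 = -961508$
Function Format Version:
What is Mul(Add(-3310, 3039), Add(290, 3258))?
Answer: -961508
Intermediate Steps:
Mul(Add(-3310, 3039), Add(290, 3258)) = Mul(-271, 3548) = -961508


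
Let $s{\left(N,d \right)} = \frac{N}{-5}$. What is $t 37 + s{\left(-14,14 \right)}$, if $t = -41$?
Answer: $- \frac{7571}{5} \approx -1514.2$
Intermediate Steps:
$s{\left(N,d \right)} = - \frac{N}{5}$ ($s{\left(N,d \right)} = N \left(- \frac{1}{5}\right) = - \frac{N}{5}$)
$t 37 + s{\left(-14,14 \right)} = \left(-41\right) 37 - - \frac{14}{5} = -1517 + \frac{14}{5} = - \frac{7571}{5}$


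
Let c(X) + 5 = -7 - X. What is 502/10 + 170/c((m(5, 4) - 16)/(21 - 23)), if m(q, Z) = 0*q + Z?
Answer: 1834/45 ≈ 40.756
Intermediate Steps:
m(q, Z) = Z (m(q, Z) = 0 + Z = Z)
c(X) = -12 - X (c(X) = -5 + (-7 - X) = -12 - X)
502/10 + 170/c((m(5, 4) - 16)/(21 - 23)) = 502/10 + 170/(-12 - (4 - 16)/(21 - 23)) = 502*(1/10) + 170/(-12 - (-12)/(-2)) = 251/5 + 170/(-12 - (-12)*(-1)/2) = 251/5 + 170/(-12 - 1*6) = 251/5 + 170/(-12 - 6) = 251/5 + 170/(-18) = 251/5 + 170*(-1/18) = 251/5 - 85/9 = 1834/45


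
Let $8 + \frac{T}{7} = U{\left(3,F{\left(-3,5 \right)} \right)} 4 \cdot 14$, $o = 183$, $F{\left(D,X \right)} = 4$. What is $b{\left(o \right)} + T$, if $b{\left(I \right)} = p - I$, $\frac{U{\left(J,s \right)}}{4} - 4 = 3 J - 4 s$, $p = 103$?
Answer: $-4840$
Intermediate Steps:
$U{\left(J,s \right)} = 16 - 16 s + 12 J$ ($U{\left(J,s \right)} = 16 + 4 \left(3 J - 4 s\right) = 16 + 4 \left(- 4 s + 3 J\right) = 16 + \left(- 16 s + 12 J\right) = 16 - 16 s + 12 J$)
$b{\left(I \right)} = 103 - I$
$T = -4760$ ($T = -56 + 7 \left(16 - 64 + 12 \cdot 3\right) 4 \cdot 14 = -56 + 7 \left(16 - 64 + 36\right) 4 \cdot 14 = -56 + 7 \left(-12\right) 4 \cdot 14 = -56 + 7 \left(\left(-48\right) 14\right) = -56 + 7 \left(-672\right) = -56 - 4704 = -4760$)
$b{\left(o \right)} + T = \left(103 - 183\right) - 4760 = -80 - 4760 = -4840$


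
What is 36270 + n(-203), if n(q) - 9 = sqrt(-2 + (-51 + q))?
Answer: 36279 + 16*I ≈ 36279.0 + 16.0*I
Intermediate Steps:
n(q) = 9 + sqrt(-53 + q) (n(q) = 9 + sqrt(-2 + (-51 + q)) = 9 + sqrt(-53 + q))
36270 + n(-203) = 36270 + (9 + sqrt(-53 - 203)) = 36270 + (9 + sqrt(-256)) = 36270 + (9 + 16*I) = 36279 + 16*I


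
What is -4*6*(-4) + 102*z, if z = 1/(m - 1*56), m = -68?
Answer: 5901/62 ≈ 95.177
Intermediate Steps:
z = -1/124 (z = 1/(-68 - 1*56) = 1/(-68 - 56) = 1/(-124) = -1/124 ≈ -0.0080645)
-4*6*(-4) + 102*z = -4*6*(-4) + 102*(-1/124) = -24*(-4) - 51/62 = 96 - 51/62 = 5901/62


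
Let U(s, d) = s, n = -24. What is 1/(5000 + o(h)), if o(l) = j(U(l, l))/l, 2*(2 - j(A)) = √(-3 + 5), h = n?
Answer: 5759904/28799040007 - 24*√2/28799040007 ≈ 0.00020000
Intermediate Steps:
h = -24
j(A) = 2 - √2/2 (j(A) = 2 - √(-3 + 5)/2 = 2 - √2/2)
o(l) = (2 - √2/2)/l
1/(5000 + o(h)) = 1/(5000 + (½)*(4 - √2)/(-24)) = 1/(5000 + (½)*(-1/24)*(4 - √2)) = 1/(5000 + (-1/12 + √2/48)) = 1/(59999/12 + √2/48)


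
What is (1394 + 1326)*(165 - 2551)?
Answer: -6489920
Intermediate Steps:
(1394 + 1326)*(165 - 2551) = 2720*(-2386) = -6489920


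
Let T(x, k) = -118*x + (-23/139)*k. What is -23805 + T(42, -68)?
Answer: -3996215/139 ≈ -28750.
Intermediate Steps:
T(x, k) = -118*x - 23*k/139 (T(x, k) = -118*x + (-23*1/139)*k = -118*x - 23*k/139)
-23805 + T(42, -68) = -23805 + (-118*42 - 23/139*(-68)) = -23805 + (-4956 + 1564/139) = -23805 - 687320/139 = -3996215/139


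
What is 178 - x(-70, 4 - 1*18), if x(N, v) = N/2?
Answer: 213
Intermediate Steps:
x(N, v) = N/2 (x(N, v) = N*(½) = N/2)
178 - x(-70, 4 - 1*18) = 178 - (-70)/2 = 178 - 1*(-35) = 178 + 35 = 213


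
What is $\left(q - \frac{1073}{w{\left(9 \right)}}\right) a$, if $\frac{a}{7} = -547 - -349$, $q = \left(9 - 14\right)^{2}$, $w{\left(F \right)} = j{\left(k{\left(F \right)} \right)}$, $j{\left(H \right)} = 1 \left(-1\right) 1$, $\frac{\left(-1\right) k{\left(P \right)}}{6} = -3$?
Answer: $-1521828$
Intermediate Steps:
$k{\left(P \right)} = 18$ ($k{\left(P \right)} = \left(-6\right) \left(-3\right) = 18$)
$j{\left(H \right)} = -1$ ($j{\left(H \right)} = \left(-1\right) 1 = -1$)
$w{\left(F \right)} = -1$
$q = 25$ ($q = \left(-5\right)^{2} = 25$)
$a = -1386$ ($a = 7 \left(-547 - -349\right) = 7 \left(-547 + 349\right) = 7 \left(-198\right) = -1386$)
$\left(q - \frac{1073}{w{\left(9 \right)}}\right) a = \left(25 - \frac{1073}{-1}\right) \left(-1386\right) = \left(25 - -1073\right) \left(-1386\right) = \left(25 + 1073\right) \left(-1386\right) = 1098 \left(-1386\right) = -1521828$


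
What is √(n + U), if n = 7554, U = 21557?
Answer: √29111 ≈ 170.62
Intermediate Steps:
√(n + U) = √(7554 + 21557) = √29111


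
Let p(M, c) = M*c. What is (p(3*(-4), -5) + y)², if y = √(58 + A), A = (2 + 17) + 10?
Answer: (60 + √87)² ≈ 4806.3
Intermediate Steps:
A = 29 (A = 19 + 10 = 29)
y = √87 (y = √(58 + 29) = √87 ≈ 9.3274)
(p(3*(-4), -5) + y)² = ((3*(-4))*(-5) + √87)² = (-12*(-5) + √87)² = (60 + √87)²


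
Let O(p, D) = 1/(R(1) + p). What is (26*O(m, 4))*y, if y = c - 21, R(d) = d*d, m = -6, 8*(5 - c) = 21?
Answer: 1937/20 ≈ 96.850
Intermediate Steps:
c = 19/8 (c = 5 - ⅛*21 = 5 - 21/8 = 19/8 ≈ 2.3750)
R(d) = d²
O(p, D) = 1/(1 + p) (O(p, D) = 1/(1² + p) = 1/(1 + p))
y = -149/8 (y = 19/8 - 21 = -149/8 ≈ -18.625)
(26*O(m, 4))*y = (26/(1 - 6))*(-149/8) = (26/(-5))*(-149/8) = (26*(-⅕))*(-149/8) = -26/5*(-149/8) = 1937/20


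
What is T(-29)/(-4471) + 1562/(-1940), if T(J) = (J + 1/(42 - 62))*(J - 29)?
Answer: -2563102/2168435 ≈ -1.1820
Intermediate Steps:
T(J) = (-29 + J)*(-1/20 + J) (T(J) = (J + 1/(-20))*(-29 + J) = (J - 1/20)*(-29 + J) = (-1/20 + J)*(-29 + J) = (-29 + J)*(-1/20 + J))
T(-29)/(-4471) + 1562/(-1940) = (29/20 + (-29)² - 581/20*(-29))/(-4471) + 1562/(-1940) = (29/20 + 841 + 16849/20)*(-1/4471) + 1562*(-1/1940) = (16849/10)*(-1/4471) - 781/970 = -16849/44710 - 781/970 = -2563102/2168435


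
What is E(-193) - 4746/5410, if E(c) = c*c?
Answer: 100756172/2705 ≈ 37248.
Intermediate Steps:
E(c) = c²
E(-193) - 4746/5410 = (-193)² - 4746/5410 = 37249 - 4746/5410 = 37249 - 1*2373/2705 = 37249 - 2373/2705 = 100756172/2705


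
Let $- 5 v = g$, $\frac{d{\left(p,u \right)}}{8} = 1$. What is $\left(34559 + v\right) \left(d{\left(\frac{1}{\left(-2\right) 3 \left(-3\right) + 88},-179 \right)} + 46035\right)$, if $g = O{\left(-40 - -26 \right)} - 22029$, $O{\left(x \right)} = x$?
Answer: $\frac{8970926034}{5} \approx 1.7942 \cdot 10^{9}$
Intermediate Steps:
$d{\left(p,u \right)} = 8$ ($d{\left(p,u \right)} = 8 \cdot 1 = 8$)
$g = -22043$ ($g = \left(-40 - -26\right) - 22029 = \left(-40 + 26\right) - 22029 = -14 - 22029 = -22043$)
$v = \frac{22043}{5}$ ($v = \left(- \frac{1}{5}\right) \left(-22043\right) = \frac{22043}{5} \approx 4408.6$)
$\left(34559 + v\right) \left(d{\left(\frac{1}{\left(-2\right) 3 \left(-3\right) + 88},-179 \right)} + 46035\right) = \left(34559 + \frac{22043}{5}\right) \left(8 + 46035\right) = \frac{194838}{5} \cdot 46043 = \frac{8970926034}{5}$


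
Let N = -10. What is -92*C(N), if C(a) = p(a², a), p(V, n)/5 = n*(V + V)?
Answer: 920000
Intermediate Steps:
p(V, n) = 10*V*n (p(V, n) = 5*(n*(V + V)) = 5*(n*(2*V)) = 5*(2*V*n) = 10*V*n)
C(a) = 10*a³ (C(a) = 10*a²*a = 10*a³)
-92*C(N) = -920*(-10)³ = -920*(-1000) = -92*(-10000) = 920000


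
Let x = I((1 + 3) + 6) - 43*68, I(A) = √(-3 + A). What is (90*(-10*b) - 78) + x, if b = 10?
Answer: -12002 + √7 ≈ -11999.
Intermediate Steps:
x = -2924 + √7 (x = √(-3 + ((1 + 3) + 6)) - 43*68 = √(-3 + (4 + 6)) - 2924 = √(-3 + 10) - 2924 = √7 - 2924 = -2924 + √7 ≈ -2921.4)
(90*(-10*b) - 78) + x = (90*(-10*10) - 78) + (-2924 + √7) = (90*(-100) - 78) + (-2924 + √7) = (-9000 - 78) + (-2924 + √7) = -9078 + (-2924 + √7) = -12002 + √7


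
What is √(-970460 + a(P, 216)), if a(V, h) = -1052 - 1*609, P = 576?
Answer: I*√972121 ≈ 985.96*I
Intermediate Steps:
a(V, h) = -1661 (a(V, h) = -1052 - 609 = -1661)
√(-970460 + a(P, 216)) = √(-970460 - 1661) = √(-972121) = I*√972121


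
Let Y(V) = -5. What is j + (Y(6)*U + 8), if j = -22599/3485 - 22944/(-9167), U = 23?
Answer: -3545533658/31946995 ≈ -110.98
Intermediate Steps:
j = -127205193/31946995 (j = -22599*1/3485 - 22944*(-1/9167) = -22599/3485 + 22944/9167 = -127205193/31946995 ≈ -3.9818)
j + (Y(6)*U + 8) = -127205193/31946995 + (-5*23 + 8) = -127205193/31946995 + (-115 + 8) = -127205193/31946995 - 107 = -3545533658/31946995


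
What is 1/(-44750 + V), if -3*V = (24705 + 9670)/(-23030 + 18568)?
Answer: -13386/598989125 ≈ -2.2348e-5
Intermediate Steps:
V = 34375/13386 (V = -(24705 + 9670)/(3*(-23030 + 18568)) = -34375/(3*(-4462)) = -34375*(-1)/(3*4462) = -1/3*(-34375/4462) = 34375/13386 ≈ 2.5680)
1/(-44750 + V) = 1/(-44750 + 34375/13386) = 1/(-598989125/13386) = -13386/598989125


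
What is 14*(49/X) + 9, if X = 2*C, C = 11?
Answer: 442/11 ≈ 40.182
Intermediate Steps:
X = 22 (X = 2*11 = 22)
14*(49/X) + 9 = 14*(49/22) + 9 = 343/11 + 9 = 442/11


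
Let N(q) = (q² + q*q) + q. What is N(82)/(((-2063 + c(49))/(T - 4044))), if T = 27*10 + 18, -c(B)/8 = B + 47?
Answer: 50818680/2831 ≈ 17951.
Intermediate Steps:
c(B) = -376 - 8*B (c(B) = -8*(B + 47) = -8*(47 + B) = -376 - 8*B)
T = 288 (T = 270 + 18 = 288)
N(q) = q + 2*q² (N(q) = (q² + q²) + q = 2*q² + q = q + 2*q²)
N(82)/(((-2063 + c(49))/(T - 4044))) = (82*(1 + 2*82))/(((-2063 + (-376 - 8*49))/(288 - 4044))) = (82*(1 + 164))/(((-2063 + (-376 - 392))/(-3756))) = (82*165)/(((-2063 - 768)*(-1/3756))) = 13530/((-2831*(-1/3756))) = 13530/(2831/3756) = 13530*(3756/2831) = 50818680/2831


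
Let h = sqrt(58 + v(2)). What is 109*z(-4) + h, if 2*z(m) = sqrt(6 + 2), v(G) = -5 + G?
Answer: sqrt(55) + 109*sqrt(2) ≈ 161.57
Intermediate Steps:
z(m) = sqrt(2) (z(m) = sqrt(6 + 2)/2 = sqrt(8)/2 = (2*sqrt(2))/2 = sqrt(2))
h = sqrt(55) (h = sqrt(58 + (-5 + 2)) = sqrt(58 - 3) = sqrt(55) ≈ 7.4162)
109*z(-4) + h = 109*sqrt(2) + sqrt(55) = sqrt(55) + 109*sqrt(2)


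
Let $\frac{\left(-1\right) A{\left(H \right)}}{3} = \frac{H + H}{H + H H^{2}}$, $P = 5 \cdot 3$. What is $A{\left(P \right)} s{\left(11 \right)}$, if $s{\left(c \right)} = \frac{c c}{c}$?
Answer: $- \frac{33}{113} \approx -0.29204$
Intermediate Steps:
$s{\left(c \right)} = c$ ($s{\left(c \right)} = \frac{c^{2}}{c} = c$)
$P = 15$
$A{\left(H \right)} = - \frac{6 H}{H + H^{3}}$ ($A{\left(H \right)} = - 3 \frac{H + H}{H + H H^{2}} = - 3 \frac{2 H}{H + H^{3}} = - \frac{6 H}{H + H^{3}}$)
$A{\left(P \right)} s{\left(11 \right)} = - \frac{6}{1 + 15^{2}} \cdot 11 = - \frac{6}{1 + 225} \cdot 11 = - \frac{6}{226} \cdot 11 = \left(-6\right) \frac{1}{226} \cdot 11 = \left(- \frac{3}{113}\right) 11 = - \frac{33}{113}$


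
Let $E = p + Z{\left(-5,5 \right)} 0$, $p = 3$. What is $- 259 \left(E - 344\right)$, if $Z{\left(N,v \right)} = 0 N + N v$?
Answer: $88319$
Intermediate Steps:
$Z{\left(N,v \right)} = N v$ ($Z{\left(N,v \right)} = 0 + N v = N v$)
$E = 3$ ($E = 3 + \left(-5\right) 5 \cdot 0 = 3 - 0 = 3 + 0 = 3$)
$- 259 \left(E - 344\right) = - 259 \left(3 - 344\right) = \left(-259\right) \left(-341\right) = 88319$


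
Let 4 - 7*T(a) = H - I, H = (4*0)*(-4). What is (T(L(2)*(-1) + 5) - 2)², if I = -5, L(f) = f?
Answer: 225/49 ≈ 4.5918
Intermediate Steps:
H = 0 (H = 0*(-4) = 0)
T(a) = -⅐ (T(a) = 4/7 - (0 - 1*(-5))/7 = 4/7 - (0 + 5)/7 = 4/7 - ⅐*5 = 4/7 - 5/7 = -⅐)
(T(L(2)*(-1) + 5) - 2)² = (-⅐ - 2)² = (-15/7)² = 225/49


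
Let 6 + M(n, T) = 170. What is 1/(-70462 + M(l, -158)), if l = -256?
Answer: -1/70298 ≈ -1.4225e-5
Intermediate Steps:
M(n, T) = 164 (M(n, T) = -6 + 170 = 164)
1/(-70462 + M(l, -158)) = 1/(-70462 + 164) = 1/(-70298) = -1/70298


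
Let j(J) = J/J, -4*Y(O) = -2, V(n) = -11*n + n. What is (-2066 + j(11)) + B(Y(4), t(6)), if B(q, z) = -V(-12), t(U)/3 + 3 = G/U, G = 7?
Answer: -2185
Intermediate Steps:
V(n) = -10*n
Y(O) = 1/2 (Y(O) = -1/4*(-2) = 1/2)
t(U) = -9 + 21/U (t(U) = -9 + 3*(7/U) = -9 + 21/U)
j(J) = 1
B(q, z) = -120 (B(q, z) = -(-10)*(-12) = -1*120 = -120)
(-2066 + j(11)) + B(Y(4), t(6)) = (-2066 + 1) - 120 = -2065 - 120 = -2185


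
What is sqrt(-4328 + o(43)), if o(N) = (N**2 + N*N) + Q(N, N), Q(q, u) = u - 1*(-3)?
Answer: 2*I*sqrt(146) ≈ 24.166*I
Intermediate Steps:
Q(q, u) = 3 + u (Q(q, u) = u + 3 = 3 + u)
o(N) = 3 + N + 2*N**2 (o(N) = (N**2 + N*N) + (3 + N) = (N**2 + N**2) + (3 + N) = 2*N**2 + (3 + N) = 3 + N + 2*N**2)
sqrt(-4328 + o(43)) = sqrt(-4328 + (3 + 43 + 2*43**2)) = sqrt(-4328 + (3 + 43 + 2*1849)) = sqrt(-4328 + (3 + 43 + 3698)) = sqrt(-4328 + 3744) = sqrt(-584) = 2*I*sqrt(146)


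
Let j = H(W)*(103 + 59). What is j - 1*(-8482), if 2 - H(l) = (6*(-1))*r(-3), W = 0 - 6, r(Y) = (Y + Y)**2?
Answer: 43798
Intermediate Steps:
r(Y) = 4*Y**2 (r(Y) = (2*Y)**2 = 4*Y**2)
W = -6 (W = 0 - 1*6 = 0 - 6 = -6)
H(l) = 218 (H(l) = 2 - 6*(-1)*4*(-3)**2 = 2 - (-6)*4*9 = 2 - (-6)*36 = 2 - 1*(-216) = 2 + 216 = 218)
j = 35316 (j = 218*(103 + 59) = 218*162 = 35316)
j - 1*(-8482) = 35316 - 1*(-8482) = 35316 + 8482 = 43798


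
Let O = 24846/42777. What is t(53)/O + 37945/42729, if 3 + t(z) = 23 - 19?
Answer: 923533301/353881578 ≈ 2.6097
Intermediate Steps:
t(z) = 1 (t(z) = -3 + (23 - 19) = -3 + 4 = 1)
O = 8282/14259 (O = 24846*(1/42777) = 8282/14259 ≈ 0.58083)
t(53)/O + 37945/42729 = 1/(8282/14259) + 37945/42729 = 1*(14259/8282) + 37945*(1/42729) = 14259/8282 + 37945/42729 = 923533301/353881578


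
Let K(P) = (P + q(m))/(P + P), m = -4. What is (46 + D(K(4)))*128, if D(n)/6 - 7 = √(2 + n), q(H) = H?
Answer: 11264 + 768*√2 ≈ 12350.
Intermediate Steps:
K(P) = (-4 + P)/(2*P) (K(P) = (P - 4)/(P + P) = (-4 + P)/((2*P)) = (-4 + P)*(1/(2*P)) = (-4 + P)/(2*P))
D(n) = 42 + 6*√(2 + n)
(46 + D(K(4)))*128 = (46 + (42 + 6*√(2 + (½)*(-4 + 4)/4)))*128 = (46 + (42 + 6*√(2 + (½)*(¼)*0)))*128 = (46 + (42 + 6*√(2 + 0)))*128 = (46 + (42 + 6*√2))*128 = (88 + 6*√2)*128 = 11264 + 768*√2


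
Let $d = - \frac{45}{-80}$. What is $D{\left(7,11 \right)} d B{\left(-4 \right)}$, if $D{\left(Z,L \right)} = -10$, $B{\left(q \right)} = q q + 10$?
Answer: $- \frac{585}{4} \approx -146.25$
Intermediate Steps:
$B{\left(q \right)} = 10 + q^{2}$ ($B{\left(q \right)} = q^{2} + 10 = 10 + q^{2}$)
$d = \frac{9}{16}$ ($d = \left(-45\right) \left(- \frac{1}{80}\right) = \frac{9}{16} \approx 0.5625$)
$D{\left(7,11 \right)} d B{\left(-4 \right)} = \left(-10\right) \frac{9}{16} \left(10 + \left(-4\right)^{2}\right) = - \frac{45 \left(10 + 16\right)}{8} = \left(- \frac{45}{8}\right) 26 = - \frac{585}{4}$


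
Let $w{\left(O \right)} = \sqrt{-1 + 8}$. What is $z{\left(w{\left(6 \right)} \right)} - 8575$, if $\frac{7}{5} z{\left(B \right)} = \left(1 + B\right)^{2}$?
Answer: $- \frac{59985}{7} + \frac{10 \sqrt{7}}{7} \approx -8565.5$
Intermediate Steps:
$w{\left(O \right)} = \sqrt{7}$
$z{\left(B \right)} = \frac{5 \left(1 + B\right)^{2}}{7}$
$z{\left(w{\left(6 \right)} \right)} - 8575 = \frac{5 \left(1 + \sqrt{7}\right)^{2}}{7} - 8575 = -8575 + \frac{5 \left(1 + \sqrt{7}\right)^{2}}{7}$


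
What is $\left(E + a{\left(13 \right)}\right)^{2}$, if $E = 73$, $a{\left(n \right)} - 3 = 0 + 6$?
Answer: $6724$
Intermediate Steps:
$a{\left(n \right)} = 9$ ($a{\left(n \right)} = 3 + \left(0 + 6\right) = 3 + 6 = 9$)
$\left(E + a{\left(13 \right)}\right)^{2} = \left(73 + 9\right)^{2} = 82^{2} = 6724$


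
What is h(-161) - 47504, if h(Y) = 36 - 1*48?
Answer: -47516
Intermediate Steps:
h(Y) = -12 (h(Y) = 36 - 48 = -12)
h(-161) - 47504 = -12 - 47504 = -47516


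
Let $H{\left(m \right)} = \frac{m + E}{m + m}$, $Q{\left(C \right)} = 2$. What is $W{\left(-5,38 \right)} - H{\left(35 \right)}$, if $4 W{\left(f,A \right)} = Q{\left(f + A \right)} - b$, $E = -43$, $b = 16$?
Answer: $- \frac{237}{70} \approx -3.3857$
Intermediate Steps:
$W{\left(f,A \right)} = - \frac{7}{2}$ ($W{\left(f,A \right)} = \frac{2 - 16}{4} = \frac{1}{4} \left(-14\right) = - \frac{7}{2}$)
$H{\left(m \right)} = \frac{-43 + m}{2 m}$ ($H{\left(m \right)} = \frac{m - 43}{m + m} = \frac{-43 + m}{2 m}$)
$W{\left(-5,38 \right)} - H{\left(35 \right)} = - \frac{7}{2} - \frac{-43 + 35}{2 \cdot 35} = - \frac{7}{2} - \frac{1}{2} \cdot \frac{1}{35} \left(-8\right) = - \frac{7}{2} - - \frac{4}{35} = - \frac{7}{2} + \frac{4}{35} = - \frac{237}{70}$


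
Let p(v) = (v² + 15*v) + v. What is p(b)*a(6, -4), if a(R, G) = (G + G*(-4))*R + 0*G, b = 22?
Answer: 60192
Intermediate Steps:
a(R, G) = -3*G*R (a(R, G) = (G - 4*G)*R + 0 = (-3*G)*R + 0 = -3*G*R + 0 = -3*G*R)
p(v) = v² + 16*v
p(b)*a(6, -4) = (22*(16 + 22))*(-3*(-4)*6) = (22*38)*72 = 836*72 = 60192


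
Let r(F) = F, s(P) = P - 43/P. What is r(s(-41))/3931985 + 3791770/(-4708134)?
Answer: -305642102612471/379502401452795 ≈ -0.80538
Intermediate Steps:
r(s(-41))/3931985 + 3791770/(-4708134) = (-41 - 43/(-41))/3931985 + 3791770/(-4708134) = (-41 - 43*(-1/41))*(1/3931985) + 3791770*(-1/4708134) = (-41 + 43/41)*(1/3931985) - 1895885/2354067 = -1638/41*1/3931985 - 1895885/2354067 = -1638/161211385 - 1895885/2354067 = -305642102612471/379502401452795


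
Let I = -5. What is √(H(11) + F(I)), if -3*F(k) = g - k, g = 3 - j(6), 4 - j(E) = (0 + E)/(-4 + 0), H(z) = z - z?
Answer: I*√30/6 ≈ 0.91287*I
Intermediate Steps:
H(z) = 0
j(E) = 4 + E/4 (j(E) = 4 - (0 + E)/(-4 + 0) = 4 - E/(-4) = 4 - E*(-1)/4 = 4 - (-1)*E/4 = 4 + E/4)
g = -5/2 (g = 3 - (4 + (¼)*6) = 3 - (4 + 3/2) = 3 - 1*11/2 = 3 - 11/2 = -5/2 ≈ -2.5000)
F(k) = ⅚ + k/3 (F(k) = -(-5/2 - k)/3 = ⅚ + k/3)
√(H(11) + F(I)) = √(0 + (⅚ + (⅓)*(-5))) = √(0 + (⅚ - 5/3)) = √(0 - ⅚) = √(-⅚) = I*√30/6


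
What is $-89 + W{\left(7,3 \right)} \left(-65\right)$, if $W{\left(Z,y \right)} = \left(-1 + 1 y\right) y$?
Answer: $-479$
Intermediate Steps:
$W{\left(Z,y \right)} = y \left(-1 + y\right)$ ($W{\left(Z,y \right)} = \left(-1 + y\right) y = y \left(-1 + y\right)$)
$-89 + W{\left(7,3 \right)} \left(-65\right) = -89 + 3 \left(-1 + 3\right) \left(-65\right) = -89 + 3 \cdot 2 \left(-65\right) = -89 + 6 \left(-65\right) = -89 - 390 = -479$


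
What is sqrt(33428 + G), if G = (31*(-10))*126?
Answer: 16*I*sqrt(22) ≈ 75.047*I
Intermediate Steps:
G = -39060 (G = -310*126 = -39060)
sqrt(33428 + G) = sqrt(33428 - 39060) = sqrt(-5632) = 16*I*sqrt(22)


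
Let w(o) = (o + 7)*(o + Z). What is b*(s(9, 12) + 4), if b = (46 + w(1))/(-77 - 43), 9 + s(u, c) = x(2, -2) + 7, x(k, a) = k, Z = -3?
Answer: -1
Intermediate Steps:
w(o) = (-3 + o)*(7 + o) (w(o) = (o + 7)*(o - 3) = (7 + o)*(-3 + o) = (-3 + o)*(7 + o))
s(u, c) = 0 (s(u, c) = -9 + (2 + 7) = -9 + 9 = 0)
b = -¼ (b = (46 + (-21 + 1² + 4*1))/(-77 - 43) = (46 + (-21 + 1 + 4))/(-120) = (46 - 16)*(-1/120) = 30*(-1/120) = -¼ ≈ -0.25000)
b*(s(9, 12) + 4) = -(0 + 4)/4 = -¼*4 = -1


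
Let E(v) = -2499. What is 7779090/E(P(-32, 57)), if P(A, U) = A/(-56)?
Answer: -2593030/833 ≈ -3112.9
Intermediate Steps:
P(A, U) = -A/56 (P(A, U) = A*(-1/56) = -A/56)
7779090/E(P(-32, 57)) = 7779090/(-2499) = 7779090*(-1/2499) = -2593030/833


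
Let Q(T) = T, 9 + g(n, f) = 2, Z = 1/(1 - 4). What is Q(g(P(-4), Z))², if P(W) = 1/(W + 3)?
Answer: 49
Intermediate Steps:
P(W) = 1/(3 + W)
Z = -⅓ (Z = 1/(-3) = -⅓ ≈ -0.33333)
g(n, f) = -7 (g(n, f) = -9 + 2 = -7)
Q(g(P(-4), Z))² = (-7)² = 49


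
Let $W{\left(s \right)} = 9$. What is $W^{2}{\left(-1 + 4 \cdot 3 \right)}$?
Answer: $81$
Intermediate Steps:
$W^{2}{\left(-1 + 4 \cdot 3 \right)} = 9^{2} = 81$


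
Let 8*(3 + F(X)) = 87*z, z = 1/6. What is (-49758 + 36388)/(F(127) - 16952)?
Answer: 213920/271251 ≈ 0.78864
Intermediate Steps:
z = ⅙ ≈ 0.16667
F(X) = -19/16 (F(X) = -3 + (87*(⅙))/8 = -3 + (⅛)*(29/2) = -3 + 29/16 = -19/16)
(-49758 + 36388)/(F(127) - 16952) = (-49758 + 36388)/(-19/16 - 16952) = -13370/(-271251/16) = -13370*(-16/271251) = 213920/271251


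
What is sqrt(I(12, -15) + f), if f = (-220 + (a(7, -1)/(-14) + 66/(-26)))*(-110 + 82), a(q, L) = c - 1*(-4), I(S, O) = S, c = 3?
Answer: 3*sqrt(117494)/13 ≈ 79.102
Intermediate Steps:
a(q, L) = 7 (a(q, L) = 3 - 1*(-4) = 3 + 4 = 7)
f = 81186/13 (f = (-220 + (7/(-14) + 66/(-26)))*(-110 + 82) = (-220 + (7*(-1/14) + 66*(-1/26)))*(-28) = (-220 + (-1/2 - 33/13))*(-28) = (-220 - 79/26)*(-28) = -5799/26*(-28) = 81186/13 ≈ 6245.1)
sqrt(I(12, -15) + f) = sqrt(12 + 81186/13) = sqrt(81342/13) = 3*sqrt(117494)/13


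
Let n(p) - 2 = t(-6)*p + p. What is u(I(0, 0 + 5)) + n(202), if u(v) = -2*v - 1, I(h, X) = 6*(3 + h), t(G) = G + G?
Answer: -2257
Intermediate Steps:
t(G) = 2*G
I(h, X) = 18 + 6*h
n(p) = 2 - 11*p (n(p) = 2 + ((2*(-6))*p + p) = 2 + (-12*p + p) = 2 - 11*p)
u(v) = -1 - 2*v
u(I(0, 0 + 5)) + n(202) = (-1 - 2*(18 + 6*0)) + (2 - 11*202) = (-1 - 2*(18 + 0)) + (2 - 2222) = (-1 - 2*18) - 2220 = (-1 - 36) - 2220 = -37 - 2220 = -2257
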